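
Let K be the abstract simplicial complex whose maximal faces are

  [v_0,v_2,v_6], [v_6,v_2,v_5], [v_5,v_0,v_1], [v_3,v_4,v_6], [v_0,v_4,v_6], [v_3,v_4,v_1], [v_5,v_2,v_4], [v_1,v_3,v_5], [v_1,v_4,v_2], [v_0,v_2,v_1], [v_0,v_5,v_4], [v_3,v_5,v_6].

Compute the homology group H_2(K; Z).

H_2 = 0.

K has 7 vertices, 18 edges, 12 triangles.
rank ∂_2 = 12, rank ∂_3 = 0 ⇒ b_2 = 12 − 12 − 0 = 0. So H_2 = 0.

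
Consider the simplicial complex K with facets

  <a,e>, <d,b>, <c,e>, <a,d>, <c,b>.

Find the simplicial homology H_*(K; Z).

H_0 = Z,  H_1 = Z.

Order the vertices as a < b < c < d < e. Listing each simplex with vertices in this order, K has dimension 1 with simplices:

  0-simplices (5): a, b, c, d, e
  1-simplices (5): ad, ae, bc, bd, ce

so the chain groups are C_0 ≅ Z^5, C_1 ≅ Z^5.

Boundary ∂_1: C_1 → C_0 maps an edge to its endpoints' difference, ∂[p,q] = q − p.
This gives a 5×5 integer matrix of rank 4; reducing to Smith normal form yields diagonal entries (1,1,1,1).

From H_k ≅ ker(∂_k) / im(∂_{k+1}) we obtain:

  H_0: rank C_0 − rank ∂_1 = 5 − 4 = 1, and the invariant factors of ∂_1 are all 1, so H_0 = Z.
  H_1: rank ker ∂_1 − rank ∂_2 = (5 − 4) − 0 = 1, and there is no ∂_2, so H_1 = Z.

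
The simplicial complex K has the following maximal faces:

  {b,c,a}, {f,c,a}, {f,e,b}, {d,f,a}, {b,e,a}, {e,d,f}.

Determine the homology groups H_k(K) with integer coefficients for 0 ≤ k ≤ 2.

H_0 = Z,  H_1 = Z,  H_2 = 0.

Take the total order a < b < c < d < e < f on the vertex set. Then K (dimension 2) consists of the simplices:

  0-simplices (6): a, b, c, d, e, f
  1-simplices (12): ab, ac, ad, ae, af, bc, be, bf, cf, de, df, ef
  2-simplices (6): abc, abe, acf, adf, bef, def

giving chain groups C_0 ≅ Z^6, C_1 ≅ Z^12, C_2 ≅ Z^6.

Boundary ∂_1: C_1 → C_0 sends each edge [p,q] (with p < q) to q − p. For instance
  ∂ab = b − a.
As a 6×12 matrix over Z this has rank 5, with invariant factors (1,1,1,1,1).

∂_2: C_2 → C_1 sends each 2-simplex [p,q,r] to [q,r] − [p,r] + [p,q]. For instance
  ∂def = ef − df + de,
  ∂bef = ef − bf + be.
This gives a 12×6 integer matrix of rank 6; reducing to Smith normal form yields diagonal entries (1,1,1,1,1,1).

Reading off H_k = ker ∂_k / im ∂_{k+1}:

  H_0: rank C_0 − rank ∂_1 = 6 − 5 = 1, and the invariant factors of ∂_1 are all 1, so H_0 = Z.
  H_1: rank ker ∂_1 − rank ∂_2 = (12 − 5) − 6 = 1, and the invariant factors of ∂_2 are all 1, so H_1 = Z.
  H_2: rank ker ∂_2 − rank ∂_3 = (6 − 6) − 0 = 0, and there is no ∂_3, so H_2 = 0.

As a check, the Euler characteristic is 6 − 12 + 6 = 0, which agrees with 1 − 1 + 0 = 0.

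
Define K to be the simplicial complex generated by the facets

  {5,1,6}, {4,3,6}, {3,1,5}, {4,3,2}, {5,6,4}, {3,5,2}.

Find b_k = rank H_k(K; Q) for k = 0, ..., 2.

Take the total order 1 < 2 < 3 < 4 < 5 < 6 on the vertex set. Then K (dimension 2) consists of the simplices:

  0-simplices (6): [1], [2], [3], [4], [5], [6]
  1-simplices (12): [1,3], [1,5], [1,6], [2,3], [2,4], [2,5], [3,4], [3,5], [3,6], [4,5], [4,6], [5,6]
  2-simplices (6): [1,3,5], [1,5,6], [2,3,4], [2,3,5], [3,4,6], [4,5,6]

so the chain groups are C_0 ≅ Z^6, C_1 ≅ Z^12, C_2 ≅ Z^6.

The boundary map ∂_1: C_1 → C_0 is given by ∂[p,q] = [q] − [p]. For instance
  ∂[1,3] = [3] − [1].
As a 6×12 matrix over Z this has rank 5, with invariant factors (1,1,1,1,1).

The boundary map ∂_2: C_2 → C_1 acts by ∂[p,q,r] = [q,r] − [p,r] + [p,q]. For instance
  ∂[2,3,4] = [3,4] − [2,4] + [2,3],
  ∂[3,4,6] = [4,6] − [3,6] + [3,4].
As a 12×6 matrix over Z this has rank 6, with invariant factors (1,1,1,1,1,1).

From H_k ≅ ker(∂_k) / im(∂_{k+1}) we obtain:

  H_0: rank C_0 − rank ∂_1 = 6 − 5 = 1, and the invariant factors of ∂_1 are all 1, so H_0 = Z.
  H_1: rank ker ∂_1 − rank ∂_2 = (12 − 5) − 6 = 1, and the invariant factors of ∂_2 are all 1, so H_1 = Z.
  H_2: rank ker ∂_2 − rank ∂_3 = (6 − 6) − 0 = 0, and there is no ∂_3, so H_2 = 0.

As a check, the Euler characteristic is 6 − 12 + 6 = 0, which agrees with 1 − 1 + 0 = 0.
(K is a triangulation of the cylinder S^1 x I.)

Hence the Betti numbers are b_0 = 1, b_1 = 1, b_2 = 0.

b_0 = 1, b_1 = 1, b_2 = 0.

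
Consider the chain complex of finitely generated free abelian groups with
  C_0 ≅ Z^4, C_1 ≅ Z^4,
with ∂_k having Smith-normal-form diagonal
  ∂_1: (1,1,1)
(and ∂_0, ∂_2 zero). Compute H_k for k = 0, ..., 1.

H_0: b_0 = 4 − 0 − 3 = 1; torsion from ∂_1 factors > 1: none. So H_0 = Z.
H_1: b_1 = 4 − 3 − 0 = 1; torsion from ∂_2 factors > 1: none. So H_1 = Z.

H_0 = Z,  H_1 = Z.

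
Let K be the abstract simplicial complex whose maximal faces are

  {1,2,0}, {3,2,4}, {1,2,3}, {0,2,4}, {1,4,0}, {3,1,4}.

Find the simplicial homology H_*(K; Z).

H_0 = Z,  H_1 = 0,  H_2 = Z.

K has 5 vertices, 9 edges, 6 triangles.
rank ∂_0 = 0, rank ∂_1 = 4 ⇒ b_0 = 5 − 0 − 4 = 1; all invariant factors of ∂_1 are 1 so no torsion. So H_0 = Z.
rank ∂_1 = 4, rank ∂_2 = 5 ⇒ b_1 = 9 − 4 − 5 = 0; all invariant factors of ∂_2 are 1 so no torsion. So H_1 = 0.
rank ∂_2 = 5, rank ∂_3 = 0 ⇒ b_2 = 6 − 5 − 0 = 1. So H_2 = Z.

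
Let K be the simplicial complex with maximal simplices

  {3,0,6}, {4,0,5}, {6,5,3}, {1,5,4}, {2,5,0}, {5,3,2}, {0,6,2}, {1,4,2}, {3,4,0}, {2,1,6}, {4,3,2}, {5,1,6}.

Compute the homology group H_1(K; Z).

Fix the vertex order 0 < 1 < 2 < 3 < 4 < 5 < 6 and write every simplex with vertices in increasing order. Then dim K = 2 and the simplices of K are:

  0-simplices (7): [0], [1], [2], [3], [4], [5], [6]
  1-simplices (18): [0,2], [0,3], [0,4], [0,5], [0,6], [1,2], [1,4], [1,5], [1,6], [2,3], [2,4], [2,5], [2,6], [3,4], [3,5], [3,6], [4,5], [5,6]
  2-simplices (12): [0,2,5], [0,2,6], [0,3,4], [0,3,6], [0,4,5], [1,2,4], [1,2,6], [1,4,5], [1,5,6], [2,3,4], [2,3,5], [3,5,6]

so the chain groups are C_0 ≅ Z^7, C_1 ≅ Z^18, C_2 ≅ Z^12.

Boundary ∂_1: C_1 → C_0 sends each edge [p,q] (with p < q) to q − p.
The resulting 7×18 matrix has rank 6, and its Smith normal form has invariant factors (1,1,1,1,1,1).

∂_2: C_2 → C_1 sends each 2-simplex [p,q,r] to [q,r] − [p,r] + [p,q]. For instance
  ∂[1,2,6] = [2,6] − [1,6] + [1,2],
  ∂[0,3,4] = [3,4] − [0,4] + [0,3].
The resulting 18×12 matrix has rank 12, and its Smith normal form has invariant factors (1,1,1,1,1,1,1,1,1,1,1,2).

Computing H_k = (kernel of ∂_k) / (image of ∂_{k+1}):

  H_1: rank ker ∂_1 − rank ∂_2 = (18 − 6) − 12 = 0, and ∂_2 has invariant factor 2 > 1, so H_1 = Z/2Z.

(K is a triangulation of the real projective plane RP^2.)

H_1 = Z/2Z.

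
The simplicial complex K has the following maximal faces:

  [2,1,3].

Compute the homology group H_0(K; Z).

H_0 = Z.

Take the total order 1 < 2 < 3 on the vertex set. Then K (dimension 2) consists of the simplices:

  0-simplices (3): [1], [2], [3]
  1-simplices (3): [1,2], [1,3], [2,3]
  2-simplices (1): [1,2,3]

so the chain groups are C_0 ≅ Z^3, C_1 ≅ Z^3, C_2 ≅ Z^1.

Boundary ∂_1: C_1 → C_0 sends each edge [p,q] (with p < q) to q − p. For instance
  ∂[1,2] = [2] − [1].
As a 3×3 matrix over Z this has rank 2, with invariant factors (1,1).

Boundary ∂_2: C_2 → C_1 acts by ∂[p,q,r] = [q,r] − [p,r] + [p,q]. For instance
  ∂[1,2,3] = [2,3] − [1,3] + [1,2].
This gives a 3×1 integer matrix of rank 1; reducing to Smith normal form yields diagonal entries (1).

Reading off H_k = ker ∂_k / im ∂_{k+1}:

  H_0: rank C_0 − rank ∂_1 = 3 − 2 = 1, and the invariant factors of ∂_1 are all 1, so H_0 ≅ Z.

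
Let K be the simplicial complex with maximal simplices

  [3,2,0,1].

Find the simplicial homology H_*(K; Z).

H_0 = Z,  H_1 = 0,  H_2 = 0,  H_3 = 0.

K has 4 vertices, 6 edges, 4 triangles, 1 3-simplex.
rank ∂_0 = 0, rank ∂_1 = 3 ⇒ b_0 = 4 − 0 − 3 = 1; all invariant factors of ∂_1 are 1 so no torsion. So H_0 ≅ Z.
rank ∂_1 = 3, rank ∂_2 = 3 ⇒ b_1 = 6 − 3 − 3 = 0; all invariant factors of ∂_2 are 1 so no torsion. So H_1 ≅ 0.
rank ∂_2 = 3, rank ∂_3 = 1 ⇒ b_2 = 4 − 3 − 1 = 0; all invariant factors of ∂_3 are 1 so no torsion. So H_2 ≅ 0.
rank ∂_3 = 1, rank ∂_4 = 0 ⇒ b_3 = 1 − 1 − 0 = 0. So H_3 ≅ 0.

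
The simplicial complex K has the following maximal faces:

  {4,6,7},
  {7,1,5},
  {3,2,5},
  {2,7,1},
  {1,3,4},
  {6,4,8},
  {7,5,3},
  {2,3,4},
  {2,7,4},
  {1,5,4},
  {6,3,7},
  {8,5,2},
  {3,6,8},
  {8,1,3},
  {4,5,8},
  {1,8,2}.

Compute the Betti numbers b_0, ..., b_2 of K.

Take the total order 1 < 2 < 3 < 4 < 5 < 6 < 7 < 8 on the vertex set. Then K (dimension 2) consists of the simplices:

  0-simplices (8): [1], [2], [3], [4], [5], [6], [7], [8]
  1-simplices (24): (24 of them)
  2-simplices (16): [1,2,7], [1,2,8], [1,3,4], [1,3,8], [1,4,5], [1,5,7], [2,3,4], [2,3,5], [2,4,7], [2,5,8], [3,5,7], [3,6,7], [3,6,8], [4,5,8], [4,6,7], [4,6,8]

giving chain groups C_0 ≅ Z^8, C_1 ≅ Z^24, C_2 ≅ Z^16.

Boundary ∂_1: C_1 → C_0 maps an edge to its endpoints' difference, ∂[p,q] = q − p. For instance
  ∂[4,5] = [5] − [4].
This gives a 8×24 integer matrix of rank 7; reducing to Smith normal form yields diagonal entries (1,1,1,1,1,1,1).

∂_2: C_2 → C_1 maps a triangle to the signed sum of its edges. For instance
  ∂[3,6,7] = [6,7] − [3,7] + [3,6],
  ∂[2,5,8] = [5,8] − [2,8] + [2,5].
The resulting 24×16 matrix has rank 15, and its Smith normal form has invariant factors (1,1,1,1,1,1,1,1,1,1,1,1,1,1,1).

Reading off H_k = ker ∂_k / im ∂_{k+1}:

  H_0: rank C_0 − rank ∂_1 = 8 − 7 = 1, and the invariant factors of ∂_1 are all 1, so H_0 ≅ Z.
  H_1: rank ker ∂_1 − rank ∂_2 = (24 − 7) − 15 = 2, and the invariant factors of ∂_2 are all 1, so H_1 ≅ Z^2.
  H_2: rank ker ∂_2 − rank ∂_3 = (16 − 15) − 0 = 1, and there is no ∂_3, so H_2 ≅ Z.

As a check, the Euler characteristic is 8 − 24 + 16 = 0, which agrees with 1 − 2 + 1 = 0.
(K is a triangulation of the torus T^2.)

Hence the Betti numbers are b_0 = 1, b_1 = 2, b_2 = 1.

b_0 = 1, b_1 = 2, b_2 = 1.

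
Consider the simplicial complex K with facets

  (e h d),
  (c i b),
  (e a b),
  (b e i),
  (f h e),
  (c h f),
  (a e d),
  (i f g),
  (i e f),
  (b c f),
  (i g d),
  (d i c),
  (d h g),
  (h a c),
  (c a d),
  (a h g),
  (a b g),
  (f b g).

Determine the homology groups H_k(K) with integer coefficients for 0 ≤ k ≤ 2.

H_0 ≅ Z,  H_1 ≅ Z ⊕ Z/2,  H_2 = 0.

Order the vertices as a < b < c < d < e < f < g < h < i. Listing each simplex with vertices in this order, K has dimension 2 with simplices:

  0-simplices (9): a, b, c, d, e, f, g, h, i
  1-simplices (27): ab, ac, ad, ae, ag, ah, bc, be, bf, bg, bi, cd, cf, ch, ci, de, dg, dh, di, ef, eh, ei, fg, fh, fi, gh, gi
  2-simplices (18): abe, abg, acd, ach, ade, agh, bcf, bci, bei, bfg, cdi, cfh, deh, dgh, dgi, efh, efi, fgi

giving chain groups C_0 ≅ Z^9, C_1 ≅ Z^27, C_2 ≅ Z^18.

The boundary map ∂_1: C_1 → C_0 maps an edge to its endpoints' difference, ∂[p,q] = q − p. For instance
  ∂ef = f − e.
The 9×27 boundary matrix has rank 8 and Smith normal form diag(1,1,1,1,1,1,1,1).

Boundary ∂_2: C_2 → C_1 sends each 2-simplex [p,q,r] to [q,r] − [p,r] + [p,q]. For instance
  ∂efi = fi − ei + ef,
  ∂cdi = di − ci + cd.
The 27×18 boundary matrix has rank 18 and Smith normal form diag(1,1,1,1,1,1,1,1,1,1,1,1,1,1,1,1,1,2).

Now H_k = ker ∂_k / im ∂_{k+1}, so:

  H_0: rank C_0 − rank ∂_1 = 9 − 8 = 1, and the invariant factors of ∂_1 are all 1, so H_0 = Z.
  H_1: rank ker ∂_1 − rank ∂_2 = (27 − 8) − 18 = 1, and ∂_2 has invariant factor 2 > 1, so H_1 = Z ⊕ Z/2.
  H_2: rank ker ∂_2 − rank ∂_3 = (18 − 18) − 0 = 0, and there is no ∂_3, so H_2 = 0.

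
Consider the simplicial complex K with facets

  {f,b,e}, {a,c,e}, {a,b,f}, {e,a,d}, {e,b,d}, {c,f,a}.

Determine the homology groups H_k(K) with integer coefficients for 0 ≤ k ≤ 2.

H_0 ≅ Z,  H_1 ≅ Z,  H_2 = 0.

K has 6 vertices, 12 edges, 6 triangles.
rank ∂_0 = 0, rank ∂_1 = 5 ⇒ b_0 = 6 − 0 − 5 = 1; all invariant factors of ∂_1 are 1 so no torsion. So H_0 = Z.
rank ∂_1 = 5, rank ∂_2 = 6 ⇒ b_1 = 12 − 5 − 6 = 1; all invariant factors of ∂_2 are 1 so no torsion. So H_1 = Z.
rank ∂_2 = 6, rank ∂_3 = 0 ⇒ b_2 = 6 − 6 − 0 = 0. So H_2 = 0.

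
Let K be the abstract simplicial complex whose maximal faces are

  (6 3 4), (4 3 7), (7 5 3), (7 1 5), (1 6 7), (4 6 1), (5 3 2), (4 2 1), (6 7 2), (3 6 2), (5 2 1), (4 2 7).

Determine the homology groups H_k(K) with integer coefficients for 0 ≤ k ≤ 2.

H_0 = Z,  H_1 = Z/2Z,  H_2 = 0.

We work with the vertex ordering 1 < 2 < 3 < 4 < 5 < 6 < 7. The simplices of K, each written with vertices in increasing order, are:

  0-simplices (7): [1], [2], [3], [4], [5], [6], [7]
  1-simplices (18): [1,2], [1,4], [1,5], [1,6], [1,7], [2,3], [2,4], [2,5], [2,6], [2,7], [3,4], [3,5], [3,6], [3,7], [4,6], [4,7], [5,7], [6,7]
  2-simplices (12): [1,2,4], [1,2,5], [1,4,6], [1,5,7], [1,6,7], [2,3,5], [2,3,6], [2,4,7], [2,6,7], [3,4,6], [3,4,7], [3,5,7]

giving chain groups C_0 ≅ Z^7, C_1 ≅ Z^18, C_2 ≅ Z^12.

The boundary map ∂_1: C_1 → C_0 is given by ∂[p,q] = [q] − [p]. For instance
  ∂[3,5] = [5] − [3].
The resulting 7×18 matrix has rank 6, and its Smith normal form has invariant factors (1,1,1,1,1,1).

∂_2: C_2 → C_1 sends each 2-simplex [p,q,r] to [q,r] − [p,r] + [p,q]. For instance
  ∂[2,3,6] = [3,6] − [2,6] + [2,3],
  ∂[3,4,7] = [4,7] − [3,7] + [3,4].
As a 18×12 matrix over Z this has rank 12, with invariant factors (1,1,1,1,1,1,1,1,1,1,1,2).

From H_k ≅ ker(∂_k) / im(∂_{k+1}) we obtain:

  H_0: rank C_0 − rank ∂_1 = 7 − 6 = 1, and the invariant factors of ∂_1 are all 1, so H_0 ≅ Z.
  H_1: rank ker ∂_1 − rank ∂_2 = (18 − 6) − 12 = 0, and ∂_2 has invariant factor 2 > 1, so H_1 ≅ Z/2Z.
  H_2: rank ker ∂_2 − rank ∂_3 = (12 − 12) − 0 = 0, and there is no ∂_3, so H_2 ≅ 0.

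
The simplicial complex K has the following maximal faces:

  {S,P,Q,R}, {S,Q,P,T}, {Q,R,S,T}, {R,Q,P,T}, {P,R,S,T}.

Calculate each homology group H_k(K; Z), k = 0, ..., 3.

H_0 ≅ Z,  H_1 = 0,  H_2 = 0,  H_3 ≅ Z.

Order the vertices as P < Q < R < S < T. Listing each simplex with vertices in this order, K has dimension 3 with simplices:

  0-simplices (5): P, Q, R, S, T
  1-simplices (10): PQ, PR, PS, PT, QR, QS, QT, RS, RT, ST
  2-simplices (10): PQR, PQS, PQT, PRS, PRT, PST, QRS, QRT, QST, RST
  3-simplices (5): PQRS, PQRT, PQST, PRST, QRST

Hence C_0 ≅ Z^5, C_1 ≅ Z^10, C_2 ≅ Z^10, C_3 ≅ Z^5.

The boundary map ∂_1: C_1 → C_0 sends each edge [p,q] (with p < q) to q − p.
As a 5×10 matrix over Z this has rank 4, with invariant factors (1,1,1,1).

Boundary ∂_2: C_2 → C_1 maps a triangle to the signed sum of its edges. For instance
  ∂RST = ST − RT + RS,
  ∂PRS = RS − PS + PR.
As a 10×10 matrix over Z this has rank 6, with invariant factors (1,1,1,1,1,1).

The boundary map ∂_3: C_3 → C_2 sends each 3-simplex σ to the alternating sum Σ_i (−1)^i (σ with its i-th vertex removed). For instance
  ∂PRST = RST − PST + PRT − PRS,
  ∂PQRS = QRS − PRS + PQS − PQR.
As a 10×5 matrix over Z this has rank 4, with invariant factors (1,1,1,1).

From H_k ≅ ker(∂_k) / im(∂_{k+1}) we obtain:

  H_0: rank C_0 − rank ∂_1 = 5 − 4 = 1, and the invariant factors of ∂_1 are all 1, so H_0 = Z.
  H_1: rank ker ∂_1 − rank ∂_2 = (10 − 4) − 6 = 0, and the invariant factors of ∂_2 are all 1, so H_1 = 0.
  H_2: rank ker ∂_2 − rank ∂_3 = (10 − 6) − 4 = 0, and the invariant factors of ∂_3 are all 1, so H_2 = 0.
  H_3: rank ker ∂_3 − rank ∂_4 = (5 − 4) − 0 = 1, and there is no ∂_4, so H_3 = Z.

As a check, the Euler characteristic is 5 − 10 + 10 − 5 = 0, which agrees with 1 − 0 + 0 − 1 = 0.
(K is a triangulation of the 3-sphere S^3.)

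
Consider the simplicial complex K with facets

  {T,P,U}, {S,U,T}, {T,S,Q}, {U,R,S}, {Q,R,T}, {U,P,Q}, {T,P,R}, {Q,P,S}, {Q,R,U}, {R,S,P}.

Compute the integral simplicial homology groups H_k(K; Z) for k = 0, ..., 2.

H_0 ≅ Z,  H_1 ≅ Z/2,  H_2 = 0.

Order the vertices as P < Q < R < S < T < U. Listing each simplex with vertices in this order, K has dimension 2 with simplices:

  0-simplices (6): P, Q, R, S, T, U
  1-simplices (15): PQ, PR, PS, PT, PU, QR, QS, QT, QU, RS, RT, RU, ST, SU, TU
  2-simplices (10): PQS, PQU, PRS, PRT, PTU, QRT, QRU, QST, RSU, STU

giving chain groups C_0 ≅ Z^6, C_1 ≅ Z^15, C_2 ≅ Z^10.

The boundary map ∂_1: C_1 → C_0 maps an edge to its endpoints' difference, ∂[p,q] = q − p. For instance
  ∂RT = T − R.
As a 6×15 matrix over Z this has rank 5, with invariant factors (1,1,1,1,1).

The boundary map ∂_2: C_2 → C_1 acts by ∂[p,q,r] = [q,r] − [p,r] + [p,q]. For instance
  ∂PTU = TU − PU + PT,
  ∂QST = ST − QT + QS.
The 15×10 boundary matrix has rank 10 and Smith normal form diag(1,1,1,1,1,1,1,1,1,2).

Now H_k = ker ∂_k / im ∂_{k+1}, so:

  H_0: rank C_0 − rank ∂_1 = 6 − 5 = 1, and the invariant factors of ∂_1 are all 1, so H_0 ≅ Z.
  H_1: rank ker ∂_1 − rank ∂_2 = (15 − 5) − 10 = 0, and ∂_2 has invariant factor 2 > 1, so H_1 ≅ Z/2.
  H_2: rank ker ∂_2 − rank ∂_3 = (10 − 10) − 0 = 0, and there is no ∂_3, so H_2 ≅ 0.

(K is a triangulation of the real projective plane RP^2.)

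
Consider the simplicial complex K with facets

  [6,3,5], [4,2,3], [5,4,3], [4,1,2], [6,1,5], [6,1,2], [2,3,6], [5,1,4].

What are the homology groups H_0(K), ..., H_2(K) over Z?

H_0 ≅ Z,  H_1 = 0,  H_2 ≅ Z.

Fix the vertex order 1 < 2 < 3 < 4 < 5 < 6 and write every simplex with vertices in increasing order. Then dim K = 2 and the simplices of K are:

  0-simplices (6): [1], [2], [3], [4], [5], [6]
  1-simplices (12): [1,2], [1,4], [1,5], [1,6], [2,3], [2,4], [2,6], [3,4], [3,5], [3,6], [4,5], [5,6]
  2-simplices (8): [1,2,4], [1,2,6], [1,4,5], [1,5,6], [2,3,4], [2,3,6], [3,4,5], [3,5,6]

giving chain groups C_0 ≅ Z^6, C_1 ≅ Z^12, C_2 ≅ Z^8.

The boundary map ∂_1: C_1 → C_0 sends each edge [p,q] (with p < q) to q − p. For instance
  ∂[3,5] = [5] − [3].
The resulting 6×12 matrix has rank 5, and its Smith normal form has invariant factors (1,1,1,1,1).

Boundary ∂_2: C_2 → C_1 acts by ∂[p,q,r] = [q,r] − [p,r] + [p,q]. For instance
  ∂[3,5,6] = [5,6] − [3,6] + [3,5],
  ∂[1,5,6] = [5,6] − [1,6] + [1,5].
The resulting 12×8 matrix has rank 7, and its Smith normal form has invariant factors (1,1,1,1,1,1,1).

From H_k ≅ ker(∂_k) / im(∂_{k+1}) we obtain:

  H_0: rank C_0 − rank ∂_1 = 6 − 5 = 1, and the invariant factors of ∂_1 are all 1, so H_0 = Z.
  H_1: rank ker ∂_1 − rank ∂_2 = (12 − 5) − 7 = 0, and the invariant factors of ∂_2 are all 1, so H_1 = 0.
  H_2: rank ker ∂_2 − rank ∂_3 = (8 − 7) − 0 = 1, and there is no ∂_3, so H_2 = Z.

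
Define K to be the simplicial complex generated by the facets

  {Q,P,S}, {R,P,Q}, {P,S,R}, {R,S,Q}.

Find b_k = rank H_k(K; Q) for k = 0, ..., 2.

b_0 = 1, b_1 = 0, b_2 = 1.

Take the total order P < Q < R < S on the vertex set. Then K (dimension 2) consists of the simplices:

  0-simplices (4): P, Q, R, S
  1-simplices (6): PQ, PR, PS, QR, QS, RS
  2-simplices (4): PQR, PQS, PRS, QRS

giving chain groups C_0 ≅ Z^4, C_1 ≅ Z^6, C_2 ≅ Z^4.

Boundary ∂_1: C_1 → C_0 is given by ∂[p,q] = [q] − [p]. For instance
  ∂QS = S − Q.
As a 4×6 matrix over Z this has rank 3, with invariant factors (1,1,1).

The boundary map ∂_2: C_2 → C_1 sends each 2-simplex [p,q,r] to [q,r] − [p,r] + [p,q]. For instance
  ∂QRS = RS − QS + QR,
  ∂PQR = QR − PR + PQ.
As a 6×4 matrix over Z this has rank 3, with invariant factors (1,1,1).

Computing H_k = (kernel of ∂_k) / (image of ∂_{k+1}):

  H_0: rank C_0 − rank ∂_1 = 4 − 3 = 1, and the invariant factors of ∂_1 are all 1, so H_0 ≅ Z.
  H_1: rank ker ∂_1 − rank ∂_2 = (6 − 3) − 3 = 0, and the invariant factors of ∂_2 are all 1, so H_1 ≅ 0.
  H_2: rank ker ∂_2 − rank ∂_3 = (4 − 3) − 0 = 1, and there is no ∂_3, so H_2 ≅ Z.

As a check, the Euler characteristic is 4 − 6 + 4 = 2, which agrees with 1 − 0 + 1 = 2.

Hence the Betti numbers are b_0 = 1, b_1 = 0, b_2 = 1.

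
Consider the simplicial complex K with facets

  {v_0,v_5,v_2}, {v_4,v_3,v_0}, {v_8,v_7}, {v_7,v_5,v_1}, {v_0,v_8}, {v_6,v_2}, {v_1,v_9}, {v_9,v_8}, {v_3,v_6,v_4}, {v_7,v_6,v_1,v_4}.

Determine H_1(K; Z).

Take the total order v_0 < v_1 < v_2 < v_3 < v_4 < v_5 < v_6 < v_7 < v_8 < v_9 on the vertex set. Then K (dimension 3) consists of the simplices:

  0-simplices (10): [v_0], [v_1], [v_2], [v_3], [v_4], [v_5], [v_6], [v_7], [v_8], [v_9]
  1-simplices (20): (20 of them)
  2-simplices (8): [v_0,v_2,v_5], [v_0,v_3,v_4], [v_1,v_4,v_6], [v_1,v_4,v_7], [v_1,v_5,v_7], [v_1,v_6,v_7], [v_3,v_4,v_6], [v_4,v_6,v_7]
  3-simplices (1): [v_1,v_4,v_6,v_7]

giving chain groups C_0 ≅ Z^10, C_1 ≅ Z^20, C_2 ≅ Z^8, C_3 ≅ Z^1.

∂_1: C_1 → C_0 is given by ∂[p,q] = [q] − [p].
This gives a 10×20 integer matrix of rank 9; reducing to Smith normal form yields diagonal entries (1,1,1,1,1,1,1,1,1).

The boundary map ∂_2: C_2 → C_1 acts by ∂[p,q,r] = [q,r] − [p,r] + [p,q]. For instance
  ∂[v_3,v_4,v_6] = [v_4,v_6] − [v_3,v_6] + [v_3,v_4],
  ∂[v_4,v_6,v_7] = [v_6,v_7] − [v_4,v_7] + [v_4,v_6].
The 20×8 boundary matrix has rank 7 and Smith normal form diag(1,1,1,1,1,1,1).

∂_3: C_3 → C_2 sends each 3-simplex σ to the alternating sum Σ_i (−1)^i (σ with its i-th vertex removed). For instance
  ∂[v_1,v_4,v_6,v_7] = [v_4,v_6,v_7] − [v_1,v_6,v_7] + [v_1,v_4,v_7] − [v_1,v_4,v_6].
As a 8×1 matrix over Z this has rank 1, with invariant factors (1).

From H_k ≅ ker(∂_k) / im(∂_{k+1}) we obtain:

  H_1: rank ker ∂_1 − rank ∂_2 = (20 − 9) − 7 = 4, and the invariant factors of ∂_2 are all 1, so H_1 ≅ Z^4.

H_1 = Z^4.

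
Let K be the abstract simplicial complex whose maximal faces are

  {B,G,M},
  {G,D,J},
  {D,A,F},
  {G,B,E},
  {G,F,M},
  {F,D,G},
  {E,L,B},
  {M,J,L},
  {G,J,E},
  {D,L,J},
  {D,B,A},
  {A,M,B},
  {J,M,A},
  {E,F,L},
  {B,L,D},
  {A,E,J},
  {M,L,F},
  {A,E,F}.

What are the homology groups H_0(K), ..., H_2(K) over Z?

H_0 = Z,  H_1 = Z^2,  H_2 = Z.

Order the vertices as A < B < D < E < F < G < J < L < M. Listing each simplex with vertices in this order, K has dimension 2 with simplices:

  0-simplices (9): A, B, D, E, F, G, J, L, M
  1-simplices (27): AB, AD, AE, AF, AJ, AM, BD, BE, BG, BL, BM, DF, DG, DJ, DL, EF, EG, EJ, EL, FG, FL, FM, GJ, GM, JL, JM, LM
  2-simplices (18): ABD, ABM, ADF, AEF, AEJ, AJM, BDL, BEG, BEL, BGM, DFG, DGJ, DJL, EFL, EGJ, FGM, FLM, JLM

so the chain groups are C_0 ≅ Z^9, C_1 ≅ Z^27, C_2 ≅ Z^18.

Boundary ∂_1: C_1 → C_0 maps an edge to its endpoints' difference, ∂[p,q] = q − p.
This gives a 9×27 integer matrix of rank 8; reducing to Smith normal form yields diagonal entries (1,1,1,1,1,1,1,1).

Boundary ∂_2: C_2 → C_1 maps a triangle to the signed sum of its edges. For instance
  ∂DGJ = GJ − DJ + DG,
  ∂DFG = FG − DG + DF.
As a 27×18 matrix over Z this has rank 17, with invariant factors (1,1,1,1,1,1,1,1,1,1,1,1,1,1,1,1,1).

From H_k ≅ ker(∂_k) / im(∂_{k+1}) we obtain:

  H_0: rank C_0 − rank ∂_1 = 9 − 8 = 1, and the invariant factors of ∂_1 are all 1, so H_0 ≅ Z.
  H_1: rank ker ∂_1 − rank ∂_2 = (27 − 8) − 17 = 2, and the invariant factors of ∂_2 are all 1, so H_1 ≅ Z^2.
  H_2: rank ker ∂_2 − rank ∂_3 = (18 − 17) − 0 = 1, and there is no ∂_3, so H_2 ≅ Z.

As a check, the Euler characteristic is 9 − 27 + 18 = 0, which agrees with 1 − 2 + 1 = 0.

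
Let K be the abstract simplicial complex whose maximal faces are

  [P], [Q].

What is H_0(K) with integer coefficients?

Order the vertices as P < Q. Listing each simplex with vertices in this order, K has dimension 0 with simplices:

  0-simplices (2): P, Q

giving chain groups C_0 ≅ Z^2.

Reading off H_k = ker ∂_k / im ∂_{k+1}:

  H_0: rank C_0 − rank ∂_1 = 2 − 0 = 2, and there is no ∂_1, so H_0 = Z^2.

H_0 ≅ Z^2.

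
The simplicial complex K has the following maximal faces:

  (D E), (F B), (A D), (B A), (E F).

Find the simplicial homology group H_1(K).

We work with the vertex ordering A < B < D < E < F. The simplices of K, each written with vertices in increasing order, are:

  0-simplices (5): A, B, D, E, F
  1-simplices (5): AB, AD, BF, DE, EF

so the chain groups are C_0 ≅ Z^5, C_1 ≅ Z^5.

Boundary ∂_1: C_1 → C_0 is given by ∂[p,q] = [q] − [p]. For instance
  ∂BF = F − B.
As a 5×5 matrix over Z this has rank 4, with invariant factors (1,1,1,1).

From H_k ≅ ker(∂_k) / im(∂_{k+1}) we obtain:

  H_1: rank ker ∂_1 − rank ∂_2 = (5 − 4) − 0 = 1, and there is no ∂_2, so H_1 ≅ Z.

(K is a triangulation of the circle S^1.)

H_1 = Z.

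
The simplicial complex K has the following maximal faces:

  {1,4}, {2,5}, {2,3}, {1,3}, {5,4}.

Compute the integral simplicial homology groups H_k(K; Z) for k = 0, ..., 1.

Take the total order 1 < 2 < 3 < 4 < 5 on the vertex set. Then K (dimension 1) consists of the simplices:

  0-simplices (5): [1], [2], [3], [4], [5]
  1-simplices (5): [1,3], [1,4], [2,3], [2,5], [4,5]

giving chain groups C_0 ≅ Z^5, C_1 ≅ Z^5.

∂_1: C_1 → C_0 sends each edge [p,q] (with p < q) to q − p.
This gives a 5×5 integer matrix of rank 4; reducing to Smith normal form yields diagonal entries (1,1,1,1).

Reading off H_k = ker ∂_k / im ∂_{k+1}:

  H_0: rank C_0 − rank ∂_1 = 5 − 4 = 1, and the invariant factors of ∂_1 are all 1, so H_0 = Z.
  H_1: rank ker ∂_1 − rank ∂_2 = (5 − 4) − 0 = 1, and there is no ∂_2, so H_1 = Z.

H_0 ≅ Z,  H_1 ≅ Z.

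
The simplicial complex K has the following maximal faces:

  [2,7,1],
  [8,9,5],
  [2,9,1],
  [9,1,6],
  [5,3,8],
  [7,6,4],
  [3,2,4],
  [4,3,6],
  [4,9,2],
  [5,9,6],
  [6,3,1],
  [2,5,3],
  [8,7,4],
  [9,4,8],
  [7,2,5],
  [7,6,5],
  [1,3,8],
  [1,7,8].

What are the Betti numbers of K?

b_0 = 1, b_1 = 2, b_2 = 1.

Take the total order 1 < 2 < 3 < 4 < 5 < 6 < 7 < 8 < 9 on the vertex set. Then K (dimension 2) consists of the simplices:

  0-simplices (9): [1], [2], [3], [4], [5], [6], [7], [8], [9]
  1-simplices (27): (27 of them)
  2-simplices (18): [1,2,7], [1,2,9], [1,3,6], [1,3,8], [1,6,9], [1,7,8], [2,3,4], [2,3,5], [2,4,9], [2,5,7], [3,4,6], [3,5,8], [4,6,7], [4,7,8], [4,8,9], [5,6,7], [5,6,9], [5,8,9]

giving chain groups C_0 ≅ Z^9, C_1 ≅ Z^27, C_2 ≅ Z^18.

Boundary ∂_1: C_1 → C_0 maps an edge to its endpoints' difference, ∂[p,q] = q − p.
As a 9×27 matrix over Z this has rank 8, with invariant factors (1,1,1,1,1,1,1,1).

Boundary ∂_2: C_2 → C_1 sends each 2-simplex [p,q,r] to [q,r] − [p,r] + [p,q]. For instance
  ∂[4,6,7] = [6,7] − [4,7] + [4,6],
  ∂[5,6,9] = [6,9] − [5,9] + [5,6].
This gives a 27×18 integer matrix of rank 17; reducing to Smith normal form yields diagonal entries (1,1,1,1,1,1,1,1,1,1,1,1,1,1,1,1,1).

Reading off H_k = ker ∂_k / im ∂_{k+1}:

  H_0: rank C_0 − rank ∂_1 = 9 − 8 = 1, and the invariant factors of ∂_1 are all 1, so H_0 ≅ Z.
  H_1: rank ker ∂_1 − rank ∂_2 = (27 − 8) − 17 = 2, and the invariant factors of ∂_2 are all 1, so H_1 ≅ Z^2.
  H_2: rank ker ∂_2 − rank ∂_3 = (18 − 17) − 0 = 1, and there is no ∂_3, so H_2 ≅ Z.

(K is a triangulation of the torus T^2.)

Hence the Betti numbers are b_0 = 1, b_1 = 2, b_2 = 1.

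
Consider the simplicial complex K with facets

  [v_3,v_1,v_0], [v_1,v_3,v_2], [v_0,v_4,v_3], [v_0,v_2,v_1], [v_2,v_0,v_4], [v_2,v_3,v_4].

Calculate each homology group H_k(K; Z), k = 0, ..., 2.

Fix the vertex order v_0 < v_1 < v_2 < v_3 < v_4 and write every simplex with vertices in increasing order. Then dim K = 2 and the simplices of K are:

  0-simplices (5): [v_0], [v_1], [v_2], [v_3], [v_4]
  1-simplices (9): [v_0,v_1], [v_0,v_2], [v_0,v_3], [v_0,v_4], [v_1,v_2], [v_1,v_3], [v_2,v_3], [v_2,v_4], [v_3,v_4]
  2-simplices (6): [v_0,v_1,v_2], [v_0,v_1,v_3], [v_0,v_2,v_4], [v_0,v_3,v_4], [v_1,v_2,v_3], [v_2,v_3,v_4]

so the chain groups are C_0 ≅ Z^5, C_1 ≅ Z^9, C_2 ≅ Z^6.

The boundary map ∂_1: C_1 → C_0 sends each edge [p,q] (with p < q) to q − p.
The resulting 5×9 matrix has rank 4, and its Smith normal form has invariant factors (1,1,1,1).

The boundary map ∂_2: C_2 → C_1 sends each 2-simplex [p,q,r] to [q,r] − [p,r] + [p,q]. For instance
  ∂[v_0,v_1,v_2] = [v_1,v_2] − [v_0,v_2] + [v_0,v_1],
  ∂[v_1,v_2,v_3] = [v_2,v_3] − [v_1,v_3] + [v_1,v_2].
As a 9×6 matrix over Z this has rank 5, with invariant factors (1,1,1,1,1).

Reading off H_k = ker ∂_k / im ∂_{k+1}:

  H_0: rank C_0 − rank ∂_1 = 5 − 4 = 1, and the invariant factors of ∂_1 are all 1, so H_0 = Z.
  H_1: rank ker ∂_1 − rank ∂_2 = (9 − 4) − 5 = 0, and the invariant factors of ∂_2 are all 1, so H_1 = 0.
  H_2: rank ker ∂_2 − rank ∂_3 = (6 − 5) − 0 = 1, and there is no ∂_3, so H_2 = Z.

As a check, the Euler characteristic is 5 − 9 + 6 = 2, which agrees with 1 − 0 + 1 = 2.

H_0 ≅ Z,  H_1 = 0,  H_2 ≅ Z.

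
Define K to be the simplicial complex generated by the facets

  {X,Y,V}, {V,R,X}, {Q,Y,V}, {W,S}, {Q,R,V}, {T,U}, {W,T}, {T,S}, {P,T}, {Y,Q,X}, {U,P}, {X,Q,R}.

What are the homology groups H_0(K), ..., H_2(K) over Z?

H_0 = Z^2,  H_1 = Z^2,  H_2 = Z.

Take the total order P < Q < R < S < T < U < V < W < X < Y on the vertex set. Then K (dimension 2) consists of the simplices:

  0-simplices (10): P, Q, R, S, T, U, V, W, X, Y
  1-simplices (15): PT, PU, QR, QV, QX, QY, RV, RX, ST, SW, TU, TW, VX, VY, XY
  2-simplices (6): QRV, QRX, QVY, QXY, RVX, VXY

so the chain groups are C_0 ≅ Z^10, C_1 ≅ Z^15, C_2 ≅ Z^6.

∂_1: C_1 → C_0 is given by ∂[p,q] = [q] − [p]. For instance
  ∂TU = U − T.
As a 10×15 matrix over Z this has rank 8, with invariant factors (1,1,1,1,1,1,1,1).

The boundary map ∂_2: C_2 → C_1 sends each 2-simplex [p,q,r] to [q,r] − [p,r] + [p,q]. For instance
  ∂QXY = XY − QY + QX,
  ∂VXY = XY − VY + VX.
As a 15×6 matrix over Z this has rank 5, with invariant factors (1,1,1,1,1).

From H_k ≅ ker(∂_k) / im(∂_{k+1}) we obtain:

  H_0: rank C_0 − rank ∂_1 = 10 − 8 = 2, and the invariant factors of ∂_1 are all 1, so H_0 ≅ Z^2.
  H_1: rank ker ∂_1 − rank ∂_2 = (15 − 8) − 5 = 2, and the invariant factors of ∂_2 are all 1, so H_1 ≅ Z^2.
  H_2: rank ker ∂_2 − rank ∂_3 = (6 − 5) − 0 = 1, and there is no ∂_3, so H_2 ≅ Z.

(K is a triangulation of the disjoint union of the 2-sphere S^2 and a wedge of 2 circles.)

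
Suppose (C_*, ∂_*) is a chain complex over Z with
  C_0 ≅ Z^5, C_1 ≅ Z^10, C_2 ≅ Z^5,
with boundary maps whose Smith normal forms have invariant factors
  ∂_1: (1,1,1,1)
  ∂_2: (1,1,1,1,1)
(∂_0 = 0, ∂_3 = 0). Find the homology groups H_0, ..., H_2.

H_0 = Z,  H_1 = Z,  H_2 = 0.

H_0: b_0 = 5 − 0 − 4 = 1; torsion from ∂_1 factors > 1: none. So H_0 = Z.
H_1: b_1 = 10 − 4 − 5 = 1; torsion from ∂_2 factors > 1: none. So H_1 = Z.
H_2: b_2 = 5 − 5 − 0 = 0; torsion from ∂_3 factors > 1: none. So H_2 = 0.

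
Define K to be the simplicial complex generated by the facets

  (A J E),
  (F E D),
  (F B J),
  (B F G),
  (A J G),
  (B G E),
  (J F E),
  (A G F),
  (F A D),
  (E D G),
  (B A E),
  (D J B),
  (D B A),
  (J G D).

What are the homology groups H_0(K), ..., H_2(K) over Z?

Fix the vertex order A < B < D < E < F < G < J and write every simplex with vertices in increasing order. Then dim K = 2 and the simplices of K are:

  0-simplices (7): A, B, D, E, F, G, J
  1-simplices (21): AB, AD, AE, AF, AG, AJ, BD, BE, BF, BG, BJ, DE, DF, DG, DJ, EF, EG, EJ, FG, FJ, GJ
  2-simplices (14): ABD, ABE, ADF, AEJ, AFG, AGJ, BDJ, BEG, BFG, BFJ, DEF, DEG, DGJ, EFJ

giving chain groups C_0 ≅ Z^7, C_1 ≅ Z^21, C_2 ≅ Z^14.

The boundary map ∂_1: C_1 → C_0 is given by ∂[p,q] = [q] − [p]. For instance
  ∂AB = B − A.
The resulting 7×21 matrix has rank 6, and its Smith normal form has invariant factors (1,1,1,1,1,1).

∂_2: C_2 → C_1 maps a triangle to the signed sum of its edges. For instance
  ∂BEG = EG − BG + BE,
  ∂ABD = BD − AD + AB.
The resulting 21×14 matrix has rank 13, and its Smith normal form has invariant factors (1,1,1,1,1,1,1,1,1,1,1,1,1).

Computing H_k = (kernel of ∂_k) / (image of ∂_{k+1}):

  H_0: rank C_0 − rank ∂_1 = 7 − 6 = 1, and the invariant factors of ∂_1 are all 1, so H_0 ≅ Z.
  H_1: rank ker ∂_1 − rank ∂_2 = (21 − 6) − 13 = 2, and the invariant factors of ∂_2 are all 1, so H_1 ≅ Z^2.
  H_2: rank ker ∂_2 − rank ∂_3 = (14 − 13) − 0 = 1, and there is no ∂_3, so H_2 ≅ Z.

H_0 = Z,  H_1 = Z^2,  H_2 = Z.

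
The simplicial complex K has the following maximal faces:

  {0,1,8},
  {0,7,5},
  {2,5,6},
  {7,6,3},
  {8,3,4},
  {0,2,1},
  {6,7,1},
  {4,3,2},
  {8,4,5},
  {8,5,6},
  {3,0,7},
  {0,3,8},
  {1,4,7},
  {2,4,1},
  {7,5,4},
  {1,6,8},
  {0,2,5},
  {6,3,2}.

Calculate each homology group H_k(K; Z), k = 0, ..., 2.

H_0 = Z,  H_1 = Z^2,  H_2 = Z.

Fix the vertex order 0 < 1 < 2 < 3 < 4 < 5 < 6 < 7 < 8 and write every simplex with vertices in increasing order. Then dim K = 2 and the simplices of K are:

  0-simplices (9): [0], [1], [2], [3], [4], [5], [6], [7], [8]
  1-simplices (27): (27 of them)
  2-simplices (18): [0,1,2], [0,1,8], [0,2,5], [0,3,7], [0,3,8], [0,5,7], [1,2,4], [1,4,7], [1,6,7], [1,6,8], [2,3,4], [2,3,6], [2,5,6], [3,4,8], [3,6,7], [4,5,7], [4,5,8], [5,6,8]

giving chain groups C_0 ≅ Z^9, C_1 ≅ Z^27, C_2 ≅ Z^18.

∂_1: C_1 → C_0 is given by ∂[p,q] = [q] − [p].
The resulting 9×27 matrix has rank 8, and its Smith normal form has invariant factors (1,1,1,1,1,1,1,1).

The boundary map ∂_2: C_2 → C_1 acts by ∂[p,q,r] = [q,r] − [p,r] + [p,q]. For instance
  ∂[1,6,7] = [6,7] − [1,7] + [1,6],
  ∂[2,3,6] = [3,6] − [2,6] + [2,3].
The 27×18 boundary matrix has rank 17 and Smith normal form diag(1,1,1,1,1,1,1,1,1,1,1,1,1,1,1,1,1).

Computing H_k = (kernel of ∂_k) / (image of ∂_{k+1}):

  H_0: rank C_0 − rank ∂_1 = 9 − 8 = 1, and the invariant factors of ∂_1 are all 1, so H_0 = Z.
  H_1: rank ker ∂_1 − rank ∂_2 = (27 − 8) − 17 = 2, and the invariant factors of ∂_2 are all 1, so H_1 = Z^2.
  H_2: rank ker ∂_2 − rank ∂_3 = (18 − 17) − 0 = 1, and there is no ∂_3, so H_2 = Z.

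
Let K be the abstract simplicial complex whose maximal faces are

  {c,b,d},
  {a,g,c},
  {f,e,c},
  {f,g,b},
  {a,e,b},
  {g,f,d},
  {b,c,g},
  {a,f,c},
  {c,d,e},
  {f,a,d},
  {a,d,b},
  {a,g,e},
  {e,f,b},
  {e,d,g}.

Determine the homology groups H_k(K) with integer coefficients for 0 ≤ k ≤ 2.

Fix the vertex order a < b < c < d < e < f < g and write every simplex with vertices in increasing order. Then dim K = 2 and the simplices of K are:

  0-simplices (7): a, b, c, d, e, f, g
  1-simplices (21): ab, ac, ad, ae, af, ag, bc, bd, be, bf, bg, cd, ce, cf, cg, de, df, dg, ef, eg, fg
  2-simplices (14): abd, abe, acf, acg, adf, aeg, bcd, bcg, bef, bfg, cde, cef, deg, dfg

so the chain groups are C_0 ≅ Z^7, C_1 ≅ Z^21, C_2 ≅ Z^14.

∂_1: C_1 → C_0 maps an edge to its endpoints' difference, ∂[p,q] = q − p.
This gives a 7×21 integer matrix of rank 6; reducing to Smith normal form yields diagonal entries (1,1,1,1,1,1).

Boundary ∂_2: C_2 → C_1 acts by ∂[p,q,r] = [q,r] − [p,r] + [p,q]. For instance
  ∂bcd = cd − bd + bc,
  ∂deg = eg − dg + de.
As a 21×14 matrix over Z this has rank 13, with invariant factors (1,1,1,1,1,1,1,1,1,1,1,1,1).

Computing H_k = (kernel of ∂_k) / (image of ∂_{k+1}):

  H_0: rank C_0 − rank ∂_1 = 7 − 6 = 1, and the invariant factors of ∂_1 are all 1, so H_0 ≅ Z.
  H_1: rank ker ∂_1 − rank ∂_2 = (21 − 6) − 13 = 2, and the invariant factors of ∂_2 are all 1, so H_1 ≅ Z^2.
  H_2: rank ker ∂_2 − rank ∂_3 = (14 − 13) − 0 = 1, and there is no ∂_3, so H_2 ≅ Z.

(K is a triangulation of the torus T^2.)

H_0 = Z,  H_1 = Z^2,  H_2 = Z.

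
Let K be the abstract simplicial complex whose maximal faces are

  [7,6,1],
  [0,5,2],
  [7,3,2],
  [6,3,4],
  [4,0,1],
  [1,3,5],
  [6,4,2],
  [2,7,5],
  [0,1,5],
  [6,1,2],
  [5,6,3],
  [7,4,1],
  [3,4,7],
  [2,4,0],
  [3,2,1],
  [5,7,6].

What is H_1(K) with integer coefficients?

H_1 = Z^2.

K has 8 vertices, 24 edges, 16 triangles.
rank ∂_1 = 7, rank ∂_2 = 15 ⇒ b_1 = 24 − 7 − 15 = 2; all invariant factors of ∂_2 are 1 so no torsion. So H_1 ≅ Z^2.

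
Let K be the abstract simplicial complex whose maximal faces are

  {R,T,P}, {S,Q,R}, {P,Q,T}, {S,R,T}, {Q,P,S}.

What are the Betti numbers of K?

Order the vertices as P < Q < R < S < T. Listing each simplex with vertices in this order, K has dimension 2 with simplices:

  0-simplices (5): P, Q, R, S, T
  1-simplices (10): PQ, PR, PS, PT, QR, QS, QT, RS, RT, ST
  2-simplices (5): PQS, PQT, PRT, QRS, RST

Hence C_0 ≅ Z^5, C_1 ≅ Z^10, C_2 ≅ Z^5.

∂_1: C_1 → C_0 is given by ∂[p,q] = [q] − [p].
As a 5×10 matrix over Z this has rank 4, with invariant factors (1,1,1,1).

∂_2: C_2 → C_1 sends each 2-simplex [p,q,r] to [q,r] − [p,r] + [p,q]. For instance
  ∂PQT = QT − PT + PQ,
  ∂RST = ST − RT + RS.
As a 10×5 matrix over Z this has rank 5, with invariant factors (1,1,1,1,1).

Computing H_k = (kernel of ∂_k) / (image of ∂_{k+1}):

  H_0: rank C_0 − rank ∂_1 = 5 − 4 = 1, and the invariant factors of ∂_1 are all 1, so H_0 = Z.
  H_1: rank ker ∂_1 − rank ∂_2 = (10 − 4) − 5 = 1, and the invariant factors of ∂_2 are all 1, so H_1 = Z.
  H_2: rank ker ∂_2 − rank ∂_3 = (5 − 5) − 0 = 0, and there is no ∂_3, so H_2 = 0.

(K is a triangulation of the Möbius band.)

Hence the Betti numbers are b_0 = 1, b_1 = 1, b_2 = 0.

b_0 = 1, b_1 = 1, b_2 = 0.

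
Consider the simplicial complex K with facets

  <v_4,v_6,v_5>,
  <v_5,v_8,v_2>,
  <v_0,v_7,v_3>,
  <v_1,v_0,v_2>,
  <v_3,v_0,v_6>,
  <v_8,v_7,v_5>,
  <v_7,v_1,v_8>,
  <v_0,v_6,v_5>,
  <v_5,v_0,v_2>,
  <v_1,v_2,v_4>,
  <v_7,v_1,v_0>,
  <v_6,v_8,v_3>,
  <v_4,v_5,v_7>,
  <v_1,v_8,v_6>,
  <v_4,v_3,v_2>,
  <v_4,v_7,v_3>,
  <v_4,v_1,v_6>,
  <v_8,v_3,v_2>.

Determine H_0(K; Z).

H_0 = Z.

K has 9 vertices, 27 edges, 18 triangles.
rank ∂_0 = 0, rank ∂_1 = 8 ⇒ b_0 = 9 − 0 − 8 = 1; all invariant factors of ∂_1 are 1 so no torsion. So H_0 = Z.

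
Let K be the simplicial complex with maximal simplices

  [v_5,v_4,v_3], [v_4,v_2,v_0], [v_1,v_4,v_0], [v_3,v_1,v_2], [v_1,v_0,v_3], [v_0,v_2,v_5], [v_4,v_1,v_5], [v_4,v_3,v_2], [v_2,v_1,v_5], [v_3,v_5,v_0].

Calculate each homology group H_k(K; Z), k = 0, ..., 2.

H_0 = Z,  H_1 = Z/2,  H_2 = 0.

We work with the vertex ordering v_0 < v_1 < v_2 < v_3 < v_4 < v_5. The simplices of K, each written with vertices in increasing order, are:

  0-simplices (6): [v_0], [v_1], [v_2], [v_3], [v_4], [v_5]
  1-simplices (15): (15 of them)
  2-simplices (10): [v_0,v_1,v_3], [v_0,v_1,v_4], [v_0,v_2,v_4], [v_0,v_2,v_5], [v_0,v_3,v_5], [v_1,v_2,v_3], [v_1,v_2,v_5], [v_1,v_4,v_5], [v_2,v_3,v_4], [v_3,v_4,v_5]

so the chain groups are C_0 ≅ Z^6, C_1 ≅ Z^15, C_2 ≅ Z^10.

∂_1: C_1 → C_0 sends each edge [p,q] (with p < q) to q − p.
The 6×15 boundary matrix has rank 5 and Smith normal form diag(1,1,1,1,1).

∂_2: C_2 → C_1 acts by ∂[p,q,r] = [q,r] − [p,r] + [p,q]. For instance
  ∂[v_1,v_2,v_5] = [v_2,v_5] − [v_1,v_5] + [v_1,v_2],
  ∂[v_1,v_2,v_3] = [v_2,v_3] − [v_1,v_3] + [v_1,v_2].
The 15×10 boundary matrix has rank 10 and Smith normal form diag(1,1,1,1,1,1,1,1,1,2).

Computing H_k = (kernel of ∂_k) / (image of ∂_{k+1}):

  H_0: rank C_0 − rank ∂_1 = 6 − 5 = 1, and the invariant factors of ∂_1 are all 1, so H_0 = Z.
  H_1: rank ker ∂_1 − rank ∂_2 = (15 − 5) − 10 = 0, and ∂_2 has invariant factor 2 > 1, so H_1 = Z/2.
  H_2: rank ker ∂_2 − rank ∂_3 = (10 − 10) − 0 = 0, and there is no ∂_3, so H_2 = 0.

As a check, the Euler characteristic is 6 − 15 + 10 = 1, which agrees with 1 − 0 + 0 = 1.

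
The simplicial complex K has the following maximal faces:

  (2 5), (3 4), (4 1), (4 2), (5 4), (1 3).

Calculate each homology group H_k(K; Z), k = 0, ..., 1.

H_0 = Z,  H_1 = Z^2.

We work with the vertex ordering 1 < 2 < 3 < 4 < 5. The simplices of K, each written with vertices in increasing order, are:

  0-simplices (5): [1], [2], [3], [4], [5]
  1-simplices (6): [1,3], [1,4], [2,4], [2,5], [3,4], [4,5]

Hence C_0 ≅ Z^5, C_1 ≅ Z^6.

The boundary map ∂_1: C_1 → C_0 sends each edge [p,q] (with p < q) to q − p. For instance
  ∂[4,5] = [5] − [4].
This gives a 5×6 integer matrix of rank 4; reducing to Smith normal form yields diagonal entries (1,1,1,1).

Now H_k = ker ∂_k / im ∂_{k+1}, so:

  H_0: rank C_0 − rank ∂_1 = 5 − 4 = 1, and the invariant factors of ∂_1 are all 1, so H_0 ≅ Z.
  H_1: rank ker ∂_1 − rank ∂_2 = (6 − 4) − 0 = 2, and there is no ∂_2, so H_1 ≅ Z^2.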